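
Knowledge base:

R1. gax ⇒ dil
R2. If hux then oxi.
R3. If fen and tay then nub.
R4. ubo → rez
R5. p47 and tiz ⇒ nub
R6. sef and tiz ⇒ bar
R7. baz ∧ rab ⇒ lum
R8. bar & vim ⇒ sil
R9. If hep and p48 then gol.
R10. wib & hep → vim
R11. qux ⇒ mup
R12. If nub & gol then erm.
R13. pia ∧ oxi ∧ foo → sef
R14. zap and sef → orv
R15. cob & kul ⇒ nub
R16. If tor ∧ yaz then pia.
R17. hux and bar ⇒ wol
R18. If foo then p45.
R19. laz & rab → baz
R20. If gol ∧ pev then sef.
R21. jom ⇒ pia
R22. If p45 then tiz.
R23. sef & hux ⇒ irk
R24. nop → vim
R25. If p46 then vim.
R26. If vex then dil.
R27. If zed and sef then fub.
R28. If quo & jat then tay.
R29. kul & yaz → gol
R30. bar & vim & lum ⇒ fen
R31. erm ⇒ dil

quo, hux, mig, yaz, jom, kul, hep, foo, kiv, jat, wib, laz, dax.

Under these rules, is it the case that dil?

No

Forward chaining from the given facts derives: oxi, vim, p45, pia, tiz, tay, gol, sef, irk, bar, sil, wol.
Rules concluding dil: R1 needs gax; R26 needs vex; R31 needs erm — none of these are established.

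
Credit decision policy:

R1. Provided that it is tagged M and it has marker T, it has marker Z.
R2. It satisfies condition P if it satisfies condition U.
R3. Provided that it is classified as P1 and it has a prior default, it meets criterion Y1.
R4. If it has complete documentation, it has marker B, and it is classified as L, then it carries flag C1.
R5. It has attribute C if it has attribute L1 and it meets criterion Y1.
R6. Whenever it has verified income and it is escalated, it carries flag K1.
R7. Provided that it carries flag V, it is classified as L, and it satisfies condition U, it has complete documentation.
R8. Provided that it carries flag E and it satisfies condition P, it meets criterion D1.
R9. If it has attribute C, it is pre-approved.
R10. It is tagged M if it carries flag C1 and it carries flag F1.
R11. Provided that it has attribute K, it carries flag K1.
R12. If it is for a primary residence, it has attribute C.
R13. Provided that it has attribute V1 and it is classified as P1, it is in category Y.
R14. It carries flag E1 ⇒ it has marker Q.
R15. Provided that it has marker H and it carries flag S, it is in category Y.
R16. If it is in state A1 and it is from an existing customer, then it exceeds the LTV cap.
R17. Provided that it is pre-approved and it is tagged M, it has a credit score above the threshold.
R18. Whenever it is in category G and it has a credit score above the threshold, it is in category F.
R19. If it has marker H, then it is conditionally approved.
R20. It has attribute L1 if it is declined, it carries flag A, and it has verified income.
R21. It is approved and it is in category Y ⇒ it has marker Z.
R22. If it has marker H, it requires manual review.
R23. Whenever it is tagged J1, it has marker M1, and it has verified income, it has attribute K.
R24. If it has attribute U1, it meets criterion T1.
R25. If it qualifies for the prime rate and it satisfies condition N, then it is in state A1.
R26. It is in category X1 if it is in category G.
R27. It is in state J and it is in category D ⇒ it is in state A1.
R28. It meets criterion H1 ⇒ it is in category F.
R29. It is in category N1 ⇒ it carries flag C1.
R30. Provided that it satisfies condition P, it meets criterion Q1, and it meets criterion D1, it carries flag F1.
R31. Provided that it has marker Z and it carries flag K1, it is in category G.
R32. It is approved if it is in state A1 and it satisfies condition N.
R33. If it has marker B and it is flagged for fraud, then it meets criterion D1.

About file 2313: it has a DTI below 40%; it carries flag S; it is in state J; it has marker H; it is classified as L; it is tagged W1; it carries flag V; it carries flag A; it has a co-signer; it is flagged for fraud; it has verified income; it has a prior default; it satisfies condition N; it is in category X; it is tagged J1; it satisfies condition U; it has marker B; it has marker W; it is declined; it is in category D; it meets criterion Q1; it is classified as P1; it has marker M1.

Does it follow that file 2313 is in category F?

By R2 (it satisfies condition U): it satisfies condition P.
By R3 (it is classified as P1, it has a prior default): it meets criterion Y1.
By R7 (it carries flag V, it is classified as L, it satisfies condition U): it has complete documentation.
By R15 (it has marker H, it carries flag S): it is in category Y.
By R20 (it is declined, it carries flag A, it has verified income): it has attribute L1.
By R23 (it is tagged J1, it has marker M1, it has verified income): it has attribute K.
By R27 (it is in state J, it is in category D): it is in state A1.
By R32 (it is in state A1, it satisfies condition N): it is approved.
By R33 (it has marker B, it is flagged for fraud): it meets criterion D1.
By R4 (it has complete documentation, it has marker B, it is classified as L): it carries flag C1.
By R5 (it has attribute L1, it meets criterion Y1): it has attribute C.
By R9 (it has attribute C): it is pre-approved.
By R11 (it has attribute K): it carries flag K1.
By R21 (it is approved, it is in category Y): it has marker Z.
By R30 (it satisfies condition P, it meets criterion Q1, it meets criterion D1): it carries flag F1.
By R31 (it has marker Z, it carries flag K1): it is in category G.
By R10 (it carries flag C1, it carries flag F1): it is tagged M.
By R17 (it is pre-approved, it is tagged M): it has a credit score above the threshold.
By R18 (it is in category G, it has a credit score above the threshold): it is in category F.

Yes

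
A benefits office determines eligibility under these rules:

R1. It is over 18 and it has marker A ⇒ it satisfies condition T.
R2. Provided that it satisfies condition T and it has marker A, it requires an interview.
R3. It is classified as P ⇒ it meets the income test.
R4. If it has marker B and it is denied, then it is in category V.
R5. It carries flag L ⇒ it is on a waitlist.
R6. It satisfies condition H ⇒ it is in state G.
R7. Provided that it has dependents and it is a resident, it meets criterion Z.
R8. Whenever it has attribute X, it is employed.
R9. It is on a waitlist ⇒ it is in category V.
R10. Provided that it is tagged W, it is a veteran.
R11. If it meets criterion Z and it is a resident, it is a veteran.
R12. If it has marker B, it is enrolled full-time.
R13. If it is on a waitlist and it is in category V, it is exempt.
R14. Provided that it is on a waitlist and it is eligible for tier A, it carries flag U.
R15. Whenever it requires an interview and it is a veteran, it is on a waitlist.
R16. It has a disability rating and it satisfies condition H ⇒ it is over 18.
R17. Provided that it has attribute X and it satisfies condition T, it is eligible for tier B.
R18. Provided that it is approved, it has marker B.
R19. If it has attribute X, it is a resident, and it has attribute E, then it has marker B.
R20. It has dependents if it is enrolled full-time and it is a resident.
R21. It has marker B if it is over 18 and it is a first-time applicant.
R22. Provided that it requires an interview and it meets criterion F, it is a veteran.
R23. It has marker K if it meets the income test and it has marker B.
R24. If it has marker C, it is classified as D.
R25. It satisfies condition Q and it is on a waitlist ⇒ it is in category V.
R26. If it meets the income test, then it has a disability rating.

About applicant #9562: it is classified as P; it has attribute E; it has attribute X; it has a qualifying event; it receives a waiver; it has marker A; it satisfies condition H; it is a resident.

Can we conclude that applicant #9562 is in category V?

By R3 (it is classified as P): it meets the income test.
By R19 (it has attribute X, it is a resident, it has attribute E): it has marker B.
By R26 (it meets the income test): it has a disability rating.
By R12 (it has marker B): it is enrolled full-time.
By R16 (it has a disability rating, it satisfies condition H): it is over 18.
By R20 (it is enrolled full-time, it is a resident): it has dependents.
By R1 (it is over 18, it has marker A): it satisfies condition T.
By R2 (it satisfies condition T, it has marker A): it requires an interview.
By R7 (it has dependents, it is a resident): it meets criterion Z.
By R11 (it meets criterion Z, it is a resident): it is a veteran.
By R15 (it requires an interview, it is a veteran): it is on a waitlist.
By R9 (it is on a waitlist): it is in category V.

Yes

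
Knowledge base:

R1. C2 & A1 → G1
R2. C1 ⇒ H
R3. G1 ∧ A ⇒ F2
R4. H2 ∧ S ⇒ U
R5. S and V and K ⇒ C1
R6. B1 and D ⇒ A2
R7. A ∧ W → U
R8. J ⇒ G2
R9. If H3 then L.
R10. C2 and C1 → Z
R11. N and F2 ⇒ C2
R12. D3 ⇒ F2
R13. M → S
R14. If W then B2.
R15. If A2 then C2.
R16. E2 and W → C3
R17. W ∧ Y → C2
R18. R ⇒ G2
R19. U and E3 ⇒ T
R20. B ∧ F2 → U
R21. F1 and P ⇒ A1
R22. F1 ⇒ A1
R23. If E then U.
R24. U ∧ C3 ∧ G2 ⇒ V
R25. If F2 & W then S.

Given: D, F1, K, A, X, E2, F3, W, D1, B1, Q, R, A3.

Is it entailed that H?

A2  (by R6: B1, D)
U  (by R7: A, W)
C2  (by R15: A2)
C3  (by R16: E2, W)
G2  (by R18: R)
A1  (by R22: F1)
V  (by R24: U, C3, G2)
G1  (by R1: C2, A1)
F2  (by R3: G1, A)
S  (by R25: F2, W)
C1  (by R5: S, V, K)
H  (by R2: C1)

Yes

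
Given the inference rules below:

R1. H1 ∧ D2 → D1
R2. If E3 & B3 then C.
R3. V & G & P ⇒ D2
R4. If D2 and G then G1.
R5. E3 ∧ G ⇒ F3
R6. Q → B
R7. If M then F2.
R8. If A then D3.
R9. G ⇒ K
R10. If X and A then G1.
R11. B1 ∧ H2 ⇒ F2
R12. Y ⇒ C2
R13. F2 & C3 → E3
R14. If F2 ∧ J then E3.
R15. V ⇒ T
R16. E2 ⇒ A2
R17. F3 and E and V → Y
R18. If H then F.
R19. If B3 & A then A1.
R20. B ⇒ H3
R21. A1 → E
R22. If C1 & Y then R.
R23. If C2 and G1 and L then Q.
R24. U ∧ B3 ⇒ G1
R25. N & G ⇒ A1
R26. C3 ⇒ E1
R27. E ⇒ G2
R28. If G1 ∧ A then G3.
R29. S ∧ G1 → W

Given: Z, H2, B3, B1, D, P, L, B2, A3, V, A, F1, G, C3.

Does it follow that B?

D2  (by R3: V, G, P)
G1  (by R4: D2, G)
F2  (by R11: B1, H2)
E3  (by R13: F2, C3)
A1  (by R19: B3, A)
E  (by R21: A1)
F3  (by R5: E3, G)
Y  (by R17: F3, E, V)
C2  (by R12: Y)
Q  (by R23: C2, G1, L)
B  (by R6: Q)

Yes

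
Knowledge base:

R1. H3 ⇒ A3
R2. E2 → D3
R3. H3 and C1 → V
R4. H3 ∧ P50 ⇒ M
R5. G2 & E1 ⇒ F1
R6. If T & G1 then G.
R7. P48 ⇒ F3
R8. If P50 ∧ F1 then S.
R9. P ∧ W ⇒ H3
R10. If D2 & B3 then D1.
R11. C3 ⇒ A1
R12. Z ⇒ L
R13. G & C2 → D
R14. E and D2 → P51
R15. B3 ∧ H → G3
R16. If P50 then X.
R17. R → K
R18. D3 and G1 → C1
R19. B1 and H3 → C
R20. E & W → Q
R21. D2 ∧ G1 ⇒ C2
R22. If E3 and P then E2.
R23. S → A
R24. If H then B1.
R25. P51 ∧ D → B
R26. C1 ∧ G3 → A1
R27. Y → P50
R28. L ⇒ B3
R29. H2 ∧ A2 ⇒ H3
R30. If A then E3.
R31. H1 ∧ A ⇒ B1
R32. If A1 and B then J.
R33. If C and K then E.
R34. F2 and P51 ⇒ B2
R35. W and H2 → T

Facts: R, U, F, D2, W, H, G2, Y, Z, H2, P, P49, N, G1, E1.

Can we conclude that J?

F1  (by R5: G2, E1)
H3  (by R9: P, W)
L  (by R12: Z)
K  (by R17: R)
C2  (by R21: D2, G1)
B1  (by R24: H)
P50  (by R27: Y)
B3  (by R28: L)
T  (by R35: W, H2)
G  (by R6: T, G1)
S  (by R8: P50, F1)
D  (by R13: G, C2)
G3  (by R15: B3, H)
C  (by R19: B1, H3)
A  (by R23: S)
E3  (by R30: A)
E  (by R33: C, K)
P51  (by R14: E, D2)
E2  (by R22: E3, P)
B  (by R25: P51, D)
D3  (by R2: E2)
C1  (by R18: D3, G1)
A1  (by R26: C1, G3)
J  (by R32: A1, B)

Yes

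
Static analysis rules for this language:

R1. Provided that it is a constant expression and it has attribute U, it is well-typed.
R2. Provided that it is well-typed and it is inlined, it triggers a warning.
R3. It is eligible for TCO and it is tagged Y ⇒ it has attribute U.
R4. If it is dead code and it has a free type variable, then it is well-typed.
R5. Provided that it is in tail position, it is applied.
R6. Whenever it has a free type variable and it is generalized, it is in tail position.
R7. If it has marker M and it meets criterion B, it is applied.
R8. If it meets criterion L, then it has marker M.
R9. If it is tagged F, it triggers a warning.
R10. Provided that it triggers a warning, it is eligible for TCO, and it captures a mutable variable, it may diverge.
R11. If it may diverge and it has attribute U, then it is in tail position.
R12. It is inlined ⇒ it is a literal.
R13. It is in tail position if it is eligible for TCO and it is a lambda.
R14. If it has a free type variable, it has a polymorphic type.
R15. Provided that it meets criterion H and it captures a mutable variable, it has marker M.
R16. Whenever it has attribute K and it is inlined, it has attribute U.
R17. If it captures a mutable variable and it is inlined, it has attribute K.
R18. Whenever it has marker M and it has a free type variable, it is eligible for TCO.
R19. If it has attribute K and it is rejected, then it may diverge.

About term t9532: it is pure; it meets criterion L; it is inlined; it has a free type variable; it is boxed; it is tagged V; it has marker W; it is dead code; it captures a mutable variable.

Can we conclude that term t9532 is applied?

By R4 (it is dead code, it has a free type variable): it is well-typed.
By R8 (it meets criterion L): it has marker M.
By R17 (it captures a mutable variable, it is inlined): it has attribute K.
By R18 (it has marker M, it has a free type variable): it is eligible for TCO.
By R2 (it is well-typed, it is inlined): it triggers a warning.
By R10 (it triggers a warning, it is eligible for TCO, it captures a mutable variable): it may diverge.
By R16 (it has attribute K, it is inlined): it has attribute U.
By R11 (it may diverge, it has attribute U): it is in tail position.
By R5 (it is in tail position): it is applied.

Yes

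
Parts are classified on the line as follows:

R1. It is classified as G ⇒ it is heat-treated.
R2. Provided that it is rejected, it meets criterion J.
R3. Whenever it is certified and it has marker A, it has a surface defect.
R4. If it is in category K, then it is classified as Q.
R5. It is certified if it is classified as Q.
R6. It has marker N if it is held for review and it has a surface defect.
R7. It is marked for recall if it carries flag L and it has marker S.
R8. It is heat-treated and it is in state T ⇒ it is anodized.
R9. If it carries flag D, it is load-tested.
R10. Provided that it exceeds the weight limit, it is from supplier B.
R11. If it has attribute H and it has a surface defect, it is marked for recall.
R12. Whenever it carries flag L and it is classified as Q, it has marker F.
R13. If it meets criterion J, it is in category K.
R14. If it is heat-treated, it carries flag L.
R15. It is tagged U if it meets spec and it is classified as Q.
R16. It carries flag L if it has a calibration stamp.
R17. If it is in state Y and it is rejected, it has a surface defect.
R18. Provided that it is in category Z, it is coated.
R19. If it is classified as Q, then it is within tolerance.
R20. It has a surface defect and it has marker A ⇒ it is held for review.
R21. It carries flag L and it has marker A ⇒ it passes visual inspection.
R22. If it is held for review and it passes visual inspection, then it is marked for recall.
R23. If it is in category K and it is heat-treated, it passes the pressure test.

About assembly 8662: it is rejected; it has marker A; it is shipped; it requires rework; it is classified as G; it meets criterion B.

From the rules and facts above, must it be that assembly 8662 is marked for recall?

By R1 (it is classified as G): it is heat-treated.
By R2 (it is rejected): it meets criterion J.
By R13 (it meets criterion J): it is in category K.
By R14 (it is heat-treated): it carries flag L.
By R21 (it carries flag L, it has marker A): it passes visual inspection.
By R4 (it is in category K): it is classified as Q.
By R5 (it is classified as Q): it is certified.
By R3 (it is certified, it has marker A): it has a surface defect.
By R20 (it has a surface defect, it has marker A): it is held for review.
By R22 (it is held for review, it passes visual inspection): it is marked for recall.

Yes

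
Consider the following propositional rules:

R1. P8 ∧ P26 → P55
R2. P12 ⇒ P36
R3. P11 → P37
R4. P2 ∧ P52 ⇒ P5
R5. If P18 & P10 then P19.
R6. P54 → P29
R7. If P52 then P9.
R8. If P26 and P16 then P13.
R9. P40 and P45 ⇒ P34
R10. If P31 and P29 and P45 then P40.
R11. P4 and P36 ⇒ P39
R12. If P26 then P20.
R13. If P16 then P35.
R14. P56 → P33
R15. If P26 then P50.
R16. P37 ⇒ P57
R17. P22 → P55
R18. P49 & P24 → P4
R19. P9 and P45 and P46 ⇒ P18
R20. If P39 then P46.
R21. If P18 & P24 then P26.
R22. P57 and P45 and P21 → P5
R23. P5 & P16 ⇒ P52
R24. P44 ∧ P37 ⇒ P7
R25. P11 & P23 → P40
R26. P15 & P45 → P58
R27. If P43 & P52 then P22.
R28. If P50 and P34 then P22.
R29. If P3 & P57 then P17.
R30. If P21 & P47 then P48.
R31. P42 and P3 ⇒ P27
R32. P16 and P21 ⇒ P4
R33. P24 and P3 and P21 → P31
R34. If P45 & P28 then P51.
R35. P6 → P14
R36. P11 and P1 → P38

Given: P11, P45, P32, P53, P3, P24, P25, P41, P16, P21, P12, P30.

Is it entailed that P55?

No

Forward chaining from the given facts derives: P36, P37, P35, P57, P5, P52, P17, P4, P31, P9, P39, P46, P18, P26, P13, P20, P50.
Rules concluding P55: R1 needs P8; R17 needs P22 — none of these are established.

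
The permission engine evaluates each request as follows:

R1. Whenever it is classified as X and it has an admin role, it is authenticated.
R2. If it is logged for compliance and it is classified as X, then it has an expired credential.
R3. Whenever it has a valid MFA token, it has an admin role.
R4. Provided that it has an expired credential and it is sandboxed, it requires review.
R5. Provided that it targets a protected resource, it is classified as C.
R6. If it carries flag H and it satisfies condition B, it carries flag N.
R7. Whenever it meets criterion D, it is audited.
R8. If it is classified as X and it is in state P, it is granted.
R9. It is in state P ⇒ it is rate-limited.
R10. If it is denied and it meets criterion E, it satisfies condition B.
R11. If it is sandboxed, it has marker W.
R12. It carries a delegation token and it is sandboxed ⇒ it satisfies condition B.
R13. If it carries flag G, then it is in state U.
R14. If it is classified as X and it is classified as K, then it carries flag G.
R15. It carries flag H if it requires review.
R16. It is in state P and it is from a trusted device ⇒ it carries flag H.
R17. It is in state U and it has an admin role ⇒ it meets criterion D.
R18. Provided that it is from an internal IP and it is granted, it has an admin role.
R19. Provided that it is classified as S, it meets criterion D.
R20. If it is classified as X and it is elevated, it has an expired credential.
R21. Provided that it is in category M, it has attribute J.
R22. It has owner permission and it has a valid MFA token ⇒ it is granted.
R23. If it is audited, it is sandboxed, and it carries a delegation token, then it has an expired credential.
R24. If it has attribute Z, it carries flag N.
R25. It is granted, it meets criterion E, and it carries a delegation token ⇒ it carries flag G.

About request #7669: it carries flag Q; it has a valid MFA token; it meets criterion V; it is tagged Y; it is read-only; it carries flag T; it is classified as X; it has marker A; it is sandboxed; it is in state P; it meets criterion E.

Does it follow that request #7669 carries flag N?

Forward chaining from the given facts derives: has an admin role, is granted, is rate-limited, has marker W, is authenticated.
Rules concluding "it carries flag N": R6 needs "it carries flag H"; R24 needs "it has attribute Z" — none of these are established.

No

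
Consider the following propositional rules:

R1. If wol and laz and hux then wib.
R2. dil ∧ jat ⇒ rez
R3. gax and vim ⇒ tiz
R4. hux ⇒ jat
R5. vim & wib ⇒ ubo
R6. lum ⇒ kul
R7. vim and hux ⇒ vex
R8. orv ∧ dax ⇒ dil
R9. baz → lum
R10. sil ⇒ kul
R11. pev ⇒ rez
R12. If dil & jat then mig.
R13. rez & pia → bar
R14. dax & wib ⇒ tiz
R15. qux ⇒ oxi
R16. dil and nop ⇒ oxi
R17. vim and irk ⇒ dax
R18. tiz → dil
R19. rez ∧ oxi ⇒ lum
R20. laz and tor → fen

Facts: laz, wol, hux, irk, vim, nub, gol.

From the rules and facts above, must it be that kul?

No

Forward chaining from the given facts derives: wib, jat, ubo, vex, dax, tiz, dil, rez, mig.
Rules concluding kul: R6 needs lum; R10 needs sil — none of these are established.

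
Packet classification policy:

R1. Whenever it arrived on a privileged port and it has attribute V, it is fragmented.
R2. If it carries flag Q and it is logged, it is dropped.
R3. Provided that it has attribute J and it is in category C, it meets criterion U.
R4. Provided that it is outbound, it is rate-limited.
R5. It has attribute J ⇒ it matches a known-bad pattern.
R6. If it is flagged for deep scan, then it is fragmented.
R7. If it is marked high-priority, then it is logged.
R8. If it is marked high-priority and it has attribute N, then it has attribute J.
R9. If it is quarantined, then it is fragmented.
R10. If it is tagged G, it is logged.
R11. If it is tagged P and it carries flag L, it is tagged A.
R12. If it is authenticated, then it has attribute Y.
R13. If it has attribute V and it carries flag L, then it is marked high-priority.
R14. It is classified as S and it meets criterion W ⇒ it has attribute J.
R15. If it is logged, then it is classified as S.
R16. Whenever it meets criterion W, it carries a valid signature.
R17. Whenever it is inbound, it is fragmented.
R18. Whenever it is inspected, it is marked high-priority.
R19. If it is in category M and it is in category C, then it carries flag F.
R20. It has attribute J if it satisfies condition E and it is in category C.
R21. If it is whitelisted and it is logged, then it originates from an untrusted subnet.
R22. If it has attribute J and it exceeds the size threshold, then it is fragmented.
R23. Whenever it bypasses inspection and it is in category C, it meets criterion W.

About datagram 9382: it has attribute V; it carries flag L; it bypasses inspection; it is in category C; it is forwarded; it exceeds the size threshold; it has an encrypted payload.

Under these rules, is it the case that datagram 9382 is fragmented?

Yes

By R13 (it has attribute V, it carries flag L): it is marked high-priority.
By R23 (it bypasses inspection, it is in category C): it meets criterion W.
By R7 (it is marked high-priority): it is logged.
By R15 (it is logged): it is classified as S.
By R14 (it is classified as S, it meets criterion W): it has attribute J.
By R22 (it has attribute J, it exceeds the size threshold): it is fragmented.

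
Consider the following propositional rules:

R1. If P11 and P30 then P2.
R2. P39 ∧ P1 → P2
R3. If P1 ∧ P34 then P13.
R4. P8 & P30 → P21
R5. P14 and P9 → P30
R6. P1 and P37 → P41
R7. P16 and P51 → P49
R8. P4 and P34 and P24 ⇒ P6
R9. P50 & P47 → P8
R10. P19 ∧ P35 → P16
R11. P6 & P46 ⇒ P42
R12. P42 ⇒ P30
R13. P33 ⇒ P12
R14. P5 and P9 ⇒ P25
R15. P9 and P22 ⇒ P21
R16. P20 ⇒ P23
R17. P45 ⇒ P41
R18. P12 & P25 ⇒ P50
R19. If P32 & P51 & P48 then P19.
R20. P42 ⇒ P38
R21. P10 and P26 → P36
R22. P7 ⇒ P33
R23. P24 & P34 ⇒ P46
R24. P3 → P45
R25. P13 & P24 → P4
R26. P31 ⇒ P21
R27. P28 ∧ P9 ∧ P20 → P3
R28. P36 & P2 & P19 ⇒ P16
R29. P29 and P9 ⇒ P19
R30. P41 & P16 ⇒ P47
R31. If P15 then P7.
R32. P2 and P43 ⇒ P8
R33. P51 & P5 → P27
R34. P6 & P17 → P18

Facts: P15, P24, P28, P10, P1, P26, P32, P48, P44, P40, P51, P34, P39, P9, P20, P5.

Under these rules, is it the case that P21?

Yes

P2  (by R2: P39, P1)
P13  (by R3: P1, P34)
P25  (by R14: P5, P9)
P19  (by R19: P32, P51, P48)
P36  (by R21: P10, P26)
P46  (by R23: P24, P34)
P4  (by R25: P13, P24)
P3  (by R27: P28, P9, P20)
P16  (by R28: P36, P2, P19)
P7  (by R31: P15)
P6  (by R8: P4, P34, P24)
P42  (by R11: P6, P46)
P30  (by R12: P42)
P33  (by R22: P7)
P45  (by R24: P3)
P12  (by R13: P33)
P41  (by R17: P45)
P50  (by R18: P12, P25)
P47  (by R30: P41, P16)
P8  (by R9: P50, P47)
P21  (by R4: P8, P30)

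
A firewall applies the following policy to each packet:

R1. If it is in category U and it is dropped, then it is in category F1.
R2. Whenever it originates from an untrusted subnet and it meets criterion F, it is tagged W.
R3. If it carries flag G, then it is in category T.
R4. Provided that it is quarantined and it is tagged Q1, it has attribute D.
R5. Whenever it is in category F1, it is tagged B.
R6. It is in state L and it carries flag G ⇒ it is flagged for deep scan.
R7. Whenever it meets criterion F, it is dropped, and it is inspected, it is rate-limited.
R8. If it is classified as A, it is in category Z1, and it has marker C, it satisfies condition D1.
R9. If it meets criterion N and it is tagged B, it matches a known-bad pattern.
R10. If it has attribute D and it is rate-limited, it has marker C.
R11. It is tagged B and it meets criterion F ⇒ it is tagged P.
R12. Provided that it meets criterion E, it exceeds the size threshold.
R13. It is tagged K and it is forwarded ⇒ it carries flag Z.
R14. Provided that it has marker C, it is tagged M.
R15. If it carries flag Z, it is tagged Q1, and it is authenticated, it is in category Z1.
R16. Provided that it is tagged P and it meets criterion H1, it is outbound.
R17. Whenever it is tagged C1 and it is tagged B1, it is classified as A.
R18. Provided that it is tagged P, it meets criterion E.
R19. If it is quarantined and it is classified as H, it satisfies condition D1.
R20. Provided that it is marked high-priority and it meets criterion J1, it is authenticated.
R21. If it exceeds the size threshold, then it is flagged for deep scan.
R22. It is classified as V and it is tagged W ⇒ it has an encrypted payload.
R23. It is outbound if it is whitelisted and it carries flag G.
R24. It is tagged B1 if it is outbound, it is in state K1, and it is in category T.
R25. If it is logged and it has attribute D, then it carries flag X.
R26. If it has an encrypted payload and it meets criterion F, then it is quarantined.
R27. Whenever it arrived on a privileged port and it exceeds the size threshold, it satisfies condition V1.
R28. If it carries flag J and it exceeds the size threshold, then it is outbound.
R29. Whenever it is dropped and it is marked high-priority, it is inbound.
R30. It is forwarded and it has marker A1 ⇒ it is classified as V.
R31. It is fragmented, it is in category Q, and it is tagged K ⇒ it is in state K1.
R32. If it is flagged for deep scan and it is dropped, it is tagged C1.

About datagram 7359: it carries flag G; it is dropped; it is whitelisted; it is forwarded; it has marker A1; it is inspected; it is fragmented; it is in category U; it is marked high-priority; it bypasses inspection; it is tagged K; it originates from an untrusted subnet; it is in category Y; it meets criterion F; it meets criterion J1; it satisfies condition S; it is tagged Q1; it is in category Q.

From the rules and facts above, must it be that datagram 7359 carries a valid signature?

No

Forward chaining from the given facts derives: is in category F1, is tagged W, is in category T, is tagged B, is rate-limited, is tagged P, carries flag Z, meets criterion E, is authenticated, is outbound, is inbound, is classified as V, is in state K1, exceeds the size threshold, is in category Z1, is flagged for deep scan, has an encrypted payload, is tagged B1, is quarantined, is tagged C1, has attribute D, has marker C, is tagged M, is classified as A, satisfies condition D1.
No rule has "it carries a valid signature" as its conclusion, and it is not among the given facts.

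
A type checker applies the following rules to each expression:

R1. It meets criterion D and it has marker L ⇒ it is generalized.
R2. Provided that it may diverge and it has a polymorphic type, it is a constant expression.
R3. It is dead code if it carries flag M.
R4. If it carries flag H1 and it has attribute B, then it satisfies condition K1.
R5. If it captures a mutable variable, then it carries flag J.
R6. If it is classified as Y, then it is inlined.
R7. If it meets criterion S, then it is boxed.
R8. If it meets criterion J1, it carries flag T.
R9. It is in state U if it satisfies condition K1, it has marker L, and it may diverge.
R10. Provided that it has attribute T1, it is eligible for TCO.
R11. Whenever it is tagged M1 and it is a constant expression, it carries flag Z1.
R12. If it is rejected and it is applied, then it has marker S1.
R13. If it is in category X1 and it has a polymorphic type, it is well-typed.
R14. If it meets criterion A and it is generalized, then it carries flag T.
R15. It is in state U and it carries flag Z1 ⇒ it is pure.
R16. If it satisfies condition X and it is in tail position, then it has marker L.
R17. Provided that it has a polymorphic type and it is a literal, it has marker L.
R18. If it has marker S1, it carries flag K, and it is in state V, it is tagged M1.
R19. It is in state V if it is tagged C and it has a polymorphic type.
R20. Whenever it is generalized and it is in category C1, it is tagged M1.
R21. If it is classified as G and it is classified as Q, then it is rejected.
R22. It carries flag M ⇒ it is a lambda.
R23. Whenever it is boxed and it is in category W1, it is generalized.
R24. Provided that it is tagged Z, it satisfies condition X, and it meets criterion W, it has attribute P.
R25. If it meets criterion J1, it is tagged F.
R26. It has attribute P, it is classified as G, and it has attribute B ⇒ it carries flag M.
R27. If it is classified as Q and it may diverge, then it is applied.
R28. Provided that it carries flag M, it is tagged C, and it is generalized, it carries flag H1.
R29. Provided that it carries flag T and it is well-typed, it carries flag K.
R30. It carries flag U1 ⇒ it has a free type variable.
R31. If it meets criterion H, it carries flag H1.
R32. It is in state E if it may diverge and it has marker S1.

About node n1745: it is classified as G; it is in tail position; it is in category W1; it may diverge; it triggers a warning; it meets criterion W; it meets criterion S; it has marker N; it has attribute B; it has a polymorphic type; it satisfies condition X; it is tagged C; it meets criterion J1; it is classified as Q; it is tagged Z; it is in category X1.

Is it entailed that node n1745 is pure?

Yes

By R2 (it may diverge, it has a polymorphic type): it is a constant expression.
By R7 (it meets criterion S): it is boxed.
By R8 (it meets criterion J1): it carries flag T.
By R13 (it is in category X1, it has a polymorphic type): it is well-typed.
By R16 (it satisfies condition X, it is in tail position): it has marker L.
By R19 (it is tagged C, it has a polymorphic type): it is in state V.
By R21 (it is classified as G, it is classified as Q): it is rejected.
By R23 (it is boxed, it is in category W1): it is generalized.
By R24 (it is tagged Z, it satisfies condition X, it meets criterion W): it has attribute P.
By R26 (it has attribute P, it is classified as G, it has attribute B): it carries flag M.
By R27 (it is classified as Q, it may diverge): it is applied.
By R28 (it carries flag M, it is tagged C, it is generalized): it carries flag H1.
By R29 (it carries flag T, it is well-typed): it carries flag K.
By R4 (it carries flag H1, it has attribute B): it satisfies condition K1.
By R9 (it satisfies condition K1, it has marker L, it may diverge): it is in state U.
By R12 (it is rejected, it is applied): it has marker S1.
By R18 (it has marker S1, it carries flag K, it is in state V): it is tagged M1.
By R11 (it is tagged M1, it is a constant expression): it carries flag Z1.
By R15 (it is in state U, it carries flag Z1): it is pure.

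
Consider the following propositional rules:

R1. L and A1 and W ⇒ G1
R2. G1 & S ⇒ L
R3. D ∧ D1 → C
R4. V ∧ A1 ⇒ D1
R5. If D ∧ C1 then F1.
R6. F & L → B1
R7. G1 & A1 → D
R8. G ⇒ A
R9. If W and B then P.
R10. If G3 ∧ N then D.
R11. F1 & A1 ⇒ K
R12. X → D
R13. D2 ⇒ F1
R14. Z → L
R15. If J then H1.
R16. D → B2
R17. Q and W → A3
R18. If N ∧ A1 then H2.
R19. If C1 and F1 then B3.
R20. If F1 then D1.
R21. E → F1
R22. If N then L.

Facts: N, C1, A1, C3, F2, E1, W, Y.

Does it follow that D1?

L  (by R22: N)
G1  (by R1: L, A1, W)
D  (by R7: G1, A1)
F1  (by R5: D, C1)
D1  (by R20: F1)

Yes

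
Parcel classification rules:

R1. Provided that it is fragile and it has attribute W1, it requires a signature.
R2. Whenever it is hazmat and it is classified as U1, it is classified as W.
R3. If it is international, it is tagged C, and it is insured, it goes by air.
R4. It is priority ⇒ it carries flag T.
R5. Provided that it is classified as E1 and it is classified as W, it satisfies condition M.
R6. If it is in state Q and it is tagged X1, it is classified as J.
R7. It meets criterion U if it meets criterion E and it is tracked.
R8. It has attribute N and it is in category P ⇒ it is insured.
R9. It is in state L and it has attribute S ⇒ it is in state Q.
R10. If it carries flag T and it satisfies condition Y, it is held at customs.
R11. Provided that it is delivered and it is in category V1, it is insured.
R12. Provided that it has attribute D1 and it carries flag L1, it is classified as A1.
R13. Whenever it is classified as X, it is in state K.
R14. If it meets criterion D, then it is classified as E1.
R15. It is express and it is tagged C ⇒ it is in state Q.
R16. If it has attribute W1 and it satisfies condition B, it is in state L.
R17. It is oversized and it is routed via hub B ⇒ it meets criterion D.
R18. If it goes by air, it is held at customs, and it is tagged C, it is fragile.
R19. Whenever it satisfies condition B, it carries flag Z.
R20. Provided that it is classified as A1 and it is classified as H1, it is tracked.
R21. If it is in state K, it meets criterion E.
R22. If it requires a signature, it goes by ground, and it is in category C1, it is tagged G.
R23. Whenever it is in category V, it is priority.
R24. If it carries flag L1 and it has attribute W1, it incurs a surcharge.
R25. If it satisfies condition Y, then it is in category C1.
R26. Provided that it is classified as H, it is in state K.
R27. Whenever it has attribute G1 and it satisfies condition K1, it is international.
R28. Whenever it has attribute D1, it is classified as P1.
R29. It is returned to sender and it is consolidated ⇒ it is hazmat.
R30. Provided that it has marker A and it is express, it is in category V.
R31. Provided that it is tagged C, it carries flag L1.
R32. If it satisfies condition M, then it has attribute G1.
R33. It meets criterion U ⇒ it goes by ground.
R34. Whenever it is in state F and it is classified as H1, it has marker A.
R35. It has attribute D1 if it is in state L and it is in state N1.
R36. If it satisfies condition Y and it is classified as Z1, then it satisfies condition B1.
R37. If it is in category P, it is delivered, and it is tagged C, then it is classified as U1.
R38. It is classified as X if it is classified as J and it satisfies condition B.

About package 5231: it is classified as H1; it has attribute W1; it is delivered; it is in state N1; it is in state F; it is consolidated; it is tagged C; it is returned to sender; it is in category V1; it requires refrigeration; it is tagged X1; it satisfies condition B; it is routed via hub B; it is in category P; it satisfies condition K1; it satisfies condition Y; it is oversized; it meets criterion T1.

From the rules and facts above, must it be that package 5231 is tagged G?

No

Forward chaining from the given facts derives: is insured, is in state L, meets criterion D, carries flag Z, is in category C1, is hazmat, carries flag L1, has marker A, has attribute D1, is classified as U1, is classified as W, is classified as A1, is classified as E1, is tracked, incurs a surcharge, is classified as P1, satisfies condition M, has attribute G1, is international, goes by air.
The only rule concluding "it is tagged G" is R22, which needs "it requires a signature"; that is never established.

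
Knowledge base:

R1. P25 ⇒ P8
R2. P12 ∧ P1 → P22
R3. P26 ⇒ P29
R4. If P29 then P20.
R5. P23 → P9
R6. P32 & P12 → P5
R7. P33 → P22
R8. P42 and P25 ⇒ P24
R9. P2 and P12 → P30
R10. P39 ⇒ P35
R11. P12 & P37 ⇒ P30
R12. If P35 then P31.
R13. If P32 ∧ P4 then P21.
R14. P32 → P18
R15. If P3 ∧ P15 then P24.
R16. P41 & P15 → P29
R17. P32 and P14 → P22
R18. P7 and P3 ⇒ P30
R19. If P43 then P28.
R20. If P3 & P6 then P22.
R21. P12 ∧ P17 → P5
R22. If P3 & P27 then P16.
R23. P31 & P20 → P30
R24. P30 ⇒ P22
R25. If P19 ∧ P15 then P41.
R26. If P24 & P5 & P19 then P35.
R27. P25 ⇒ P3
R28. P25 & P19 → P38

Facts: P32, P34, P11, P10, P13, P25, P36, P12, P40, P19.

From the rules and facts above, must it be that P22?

Forward chaining from the given facts derives: P8, P5, P18, P3, P38.
Rules concluding P22: R2 needs P1; R7 needs P33; R17 needs P14; R20 needs P6; R24 needs P30 — none of these are established.

No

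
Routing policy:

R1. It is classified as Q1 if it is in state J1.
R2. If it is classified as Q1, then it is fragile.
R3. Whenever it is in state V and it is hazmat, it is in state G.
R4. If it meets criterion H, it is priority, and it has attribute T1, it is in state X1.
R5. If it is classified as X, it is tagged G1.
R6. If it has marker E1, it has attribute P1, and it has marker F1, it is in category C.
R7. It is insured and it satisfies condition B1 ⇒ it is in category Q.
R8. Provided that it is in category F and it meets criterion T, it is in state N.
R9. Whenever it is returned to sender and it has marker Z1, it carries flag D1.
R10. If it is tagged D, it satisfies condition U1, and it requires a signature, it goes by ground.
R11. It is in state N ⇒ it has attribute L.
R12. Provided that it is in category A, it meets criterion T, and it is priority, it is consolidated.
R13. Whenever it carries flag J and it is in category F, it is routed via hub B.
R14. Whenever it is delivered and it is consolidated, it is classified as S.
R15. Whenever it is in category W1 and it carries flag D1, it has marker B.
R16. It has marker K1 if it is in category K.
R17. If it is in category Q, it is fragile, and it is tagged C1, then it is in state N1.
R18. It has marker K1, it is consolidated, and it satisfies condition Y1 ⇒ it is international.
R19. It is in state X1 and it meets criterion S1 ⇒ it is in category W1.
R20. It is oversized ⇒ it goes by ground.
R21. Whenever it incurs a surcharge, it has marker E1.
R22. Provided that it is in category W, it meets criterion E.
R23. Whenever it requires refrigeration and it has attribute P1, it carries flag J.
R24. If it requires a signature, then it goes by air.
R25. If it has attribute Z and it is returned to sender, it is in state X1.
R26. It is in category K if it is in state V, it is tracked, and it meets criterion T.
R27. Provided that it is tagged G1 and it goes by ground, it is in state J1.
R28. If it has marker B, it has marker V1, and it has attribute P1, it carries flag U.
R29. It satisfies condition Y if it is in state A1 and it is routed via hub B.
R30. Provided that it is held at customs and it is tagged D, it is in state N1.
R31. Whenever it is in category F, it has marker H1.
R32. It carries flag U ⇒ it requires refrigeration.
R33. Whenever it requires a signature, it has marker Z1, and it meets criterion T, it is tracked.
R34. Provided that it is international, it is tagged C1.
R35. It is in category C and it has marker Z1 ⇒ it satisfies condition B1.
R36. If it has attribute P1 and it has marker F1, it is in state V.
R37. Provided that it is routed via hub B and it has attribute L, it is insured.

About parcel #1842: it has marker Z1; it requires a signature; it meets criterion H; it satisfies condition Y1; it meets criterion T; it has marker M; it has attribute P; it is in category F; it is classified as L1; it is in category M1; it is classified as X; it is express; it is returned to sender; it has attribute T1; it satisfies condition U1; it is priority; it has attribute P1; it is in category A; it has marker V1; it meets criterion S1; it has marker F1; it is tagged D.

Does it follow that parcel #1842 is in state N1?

No

Forward chaining from the given facts derives: is in state X1, is tagged G1, is in state N, carries flag D1, goes by ground, has attribute L, is consolidated, is in category W1, goes by air, is in state J1, has marker H1, is tracked, is in state V, is classified as Q1, is fragile, has marker B, is in category K, carries flag U, requires refrigeration, has marker K1, is international, carries flag J, is tagged C1, is routed via hub B, is insured.
Rules concluding "it is in state N1": R17 needs "it is in category Q"; R30 needs "it is held at customs" — none of these are established.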